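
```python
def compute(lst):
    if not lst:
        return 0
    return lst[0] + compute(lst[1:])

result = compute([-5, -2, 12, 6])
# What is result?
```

(-5) + (-2) + 12 + 6 + 0 = 11

Answer: 11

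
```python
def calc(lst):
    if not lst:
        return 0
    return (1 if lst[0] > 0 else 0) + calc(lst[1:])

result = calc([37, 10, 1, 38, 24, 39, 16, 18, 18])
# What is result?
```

Count of positive elements in [37, 10, 1, 38, 24, 39, 16, 18, 18] = 9

Answer: 9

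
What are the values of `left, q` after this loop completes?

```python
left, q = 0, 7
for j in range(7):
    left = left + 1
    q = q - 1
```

left goes 0→7, q goes 7→0
`left, q` takes the values: (0, 7) → (1, 7) → (1, 6) → (2, 6) → (2, 5) → (3, 5) → (3, 4) → (4, 4) → (4, 3) → (5, 3) → (5, 2) → (6, 2) → (6, 1) → (7, 1) → (7, 0)

Answer: 7, 0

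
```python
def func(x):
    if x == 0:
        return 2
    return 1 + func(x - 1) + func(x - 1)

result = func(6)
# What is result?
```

func(x) = 1 + 2·func(x-1), func(0)=2. Closed form: (2+1)·2^6 - 1 = 191.

Answer: 191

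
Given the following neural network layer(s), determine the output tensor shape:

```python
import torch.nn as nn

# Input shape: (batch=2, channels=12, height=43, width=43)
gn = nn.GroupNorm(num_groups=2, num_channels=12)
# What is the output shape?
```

Input: (2, 12, 43, 43) -> Output: (2, 12, 43, 43)

Answer: (2, 12, 43, 43)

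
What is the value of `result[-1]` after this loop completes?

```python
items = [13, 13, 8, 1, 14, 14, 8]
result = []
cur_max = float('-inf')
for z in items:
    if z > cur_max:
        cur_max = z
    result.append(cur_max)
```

Running max ends at 14
`result` takes the values: [] → [13] → [13, 13] → [13, 13, 13] → [13, 13, 13, 13] → [13, 13, 13, 13, 14] → [13, 13, 13, 13, 14, 14] → [13, 13, 13, 13, 14, 14, 14]
So `result[-1]` = 14

Answer: 14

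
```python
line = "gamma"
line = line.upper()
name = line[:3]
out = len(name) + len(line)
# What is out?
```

Trace:
`line = "gamma"` → line = 'gamma'
`line = line.upper()` → line = 'GAMMA'
`name = line[:3]` → name = 'GAM'
`out = len(name) + len(line)` → out = 8
So out = 8

Answer: 8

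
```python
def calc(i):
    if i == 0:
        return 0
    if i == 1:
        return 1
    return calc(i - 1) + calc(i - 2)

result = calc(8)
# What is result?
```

Build up from base cases: calc(0)=0, calc(1)=1, calc(2)=1, calc(3)=2, calc(4)=3, calc(5)=5, calc(6)=8, ..., calc(8)=21

Answer: 21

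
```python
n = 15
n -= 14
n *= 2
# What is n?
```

Trace:
`n = 15` → n = 15
`n -= 14` → n = 1
`n *= 2` → n = 2
So n = 2

Answer: 2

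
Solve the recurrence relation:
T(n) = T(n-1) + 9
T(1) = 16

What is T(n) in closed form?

Unrolling: T(n) = T(1) + 9·(n-1) = 16 + 9(n-1) = 9n + 7.

Answer: T(n) = 9n + 7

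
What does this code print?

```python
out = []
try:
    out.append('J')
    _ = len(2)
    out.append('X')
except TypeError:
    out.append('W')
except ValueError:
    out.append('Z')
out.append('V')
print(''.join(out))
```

Execution trace: 'J' (try body) → 'W' (except TypeError) → 'V' (after the try/except). Output: JWV

Answer: JWV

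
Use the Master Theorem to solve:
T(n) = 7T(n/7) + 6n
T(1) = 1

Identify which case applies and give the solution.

a=7, b=7, f(n)=6n. log_7(7) = 1. Since c=1 = 1, Case 2 applies: T(n) = Θ(n^log_b(a) · log n) = O(n log n).

Answer: O(n log n) - Case 2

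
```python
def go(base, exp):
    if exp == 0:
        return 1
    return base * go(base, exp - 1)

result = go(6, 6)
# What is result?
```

go(6, 6) = 6 * 6 * 6 * 6 * 6 * 6 = 46656

Answer: 46656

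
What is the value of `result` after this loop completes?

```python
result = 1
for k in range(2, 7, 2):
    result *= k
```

Product of even numbers 2 to 6
`result` takes the values: 1 → 2 → 8 → 48

Answer: 48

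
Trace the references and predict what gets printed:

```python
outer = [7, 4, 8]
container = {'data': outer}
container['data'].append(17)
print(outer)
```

Key concept: dict holds reference to list.
Step by step:
`outer = [7, 4, 8]` → outer = [7, 4, 8]
`container = {'data': outer}` → container = {'data': [7, 4, 8]}
`container['data'].append(17)` → outer = [7, 4, 8, 17]; container = {'data': [7, 4, 8, 17]}
`print(outer)` → prints [7, 4, 8, 17]

Answer: [7, 4, 8, 17]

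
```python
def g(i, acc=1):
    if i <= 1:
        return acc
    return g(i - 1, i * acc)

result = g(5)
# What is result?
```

Accumulator trace (n, acc): (5, 1) -> (4, 5) -> (3, 20) -> (2, 60) -> (1, 120) -> return 120

Answer: 120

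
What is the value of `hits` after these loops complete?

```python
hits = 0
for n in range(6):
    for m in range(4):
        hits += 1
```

6 * 4 = 24
`hits` takes the values: 0 → 1 → 2 → 3 → 4 → 5 → 6 → 7 → 8 → 9 → 10 → 11 → 12 → 13 → 14 → 15 → 16 → 17 → 18 → 19 → 20 → 21 → 22 → 23 → 24

Answer: 24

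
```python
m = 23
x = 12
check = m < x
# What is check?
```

Trace:
`m = 23` → m = 23
`x = 12` → x = 12
`check = m < x` → check = False
So check = False

Answer: False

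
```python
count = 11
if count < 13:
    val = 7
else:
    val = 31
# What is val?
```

Trace:
`count = 11` → count = 11
`if count < 13: ...` → count < 13 is True → val = 7
So val = 7

Answer: 7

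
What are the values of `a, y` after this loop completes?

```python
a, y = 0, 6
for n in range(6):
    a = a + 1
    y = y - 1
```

a goes 0→6, y goes 6→0
`a, y` takes the values: (0, 6) → (1, 6) → (1, 5) → (2, 5) → (2, 4) → (3, 4) → (3, 3) → (4, 3) → (4, 2) → (5, 2) → (5, 1) → (6, 1) → (6, 0)

Answer: 6, 0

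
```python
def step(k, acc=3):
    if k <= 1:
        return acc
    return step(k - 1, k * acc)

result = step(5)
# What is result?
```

Accumulator trace (n, acc): (5, 3) -> (4, 15) -> (3, 60) -> (2, 180) -> (1, 360) -> return 360

Answer: 360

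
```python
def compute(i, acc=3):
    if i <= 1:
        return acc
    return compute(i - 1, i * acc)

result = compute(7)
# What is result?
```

Accumulator trace (n, acc): (7, 3) -> (6, 21) -> (5, 126) -> (4, 630) -> (3, 2520) -> (2, 7560) -> (1, 15120) -> return 15120

Answer: 15120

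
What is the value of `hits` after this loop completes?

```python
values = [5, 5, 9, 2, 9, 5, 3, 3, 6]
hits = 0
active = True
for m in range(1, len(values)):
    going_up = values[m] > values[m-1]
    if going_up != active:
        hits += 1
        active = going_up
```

Count direction changes in [5, 5, 9, 2, 9, 5, 3, 3, 6]
`hits` takes the values: 0 → 1 → 2 → 3 → 4 → 5 → 6

Answer: 6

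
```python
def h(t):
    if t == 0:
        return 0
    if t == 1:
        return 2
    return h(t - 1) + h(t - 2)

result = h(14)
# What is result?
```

Build up from base cases: h(0)=0, h(1)=2, h(2)=2, h(3)=4, h(4)=6, h(5)=10, h(6)=16, ..., h(14)=754

Answer: 754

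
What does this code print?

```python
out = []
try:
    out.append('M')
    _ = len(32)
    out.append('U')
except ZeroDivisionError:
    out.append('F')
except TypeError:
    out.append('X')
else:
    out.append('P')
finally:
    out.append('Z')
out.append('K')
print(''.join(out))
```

Execution trace: 'M' (try body) → 'X' (except TypeError) → 'Z' (finally) → 'K' (after the try/except). Output: MXZK

Answer: MXZK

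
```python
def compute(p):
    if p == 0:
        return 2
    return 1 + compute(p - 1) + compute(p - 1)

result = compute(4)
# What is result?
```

compute(p) = 1 + 2·compute(p-1), compute(0)=2. Closed form: (2+1)·2^4 - 1 = 47.

Answer: 47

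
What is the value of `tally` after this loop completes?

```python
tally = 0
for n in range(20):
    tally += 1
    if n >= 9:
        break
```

Loop breaks when n reaches 9, tally is 10
`tally` takes the values: 0 → 1 → 2 → 3 → 4 → 5 → 6 → 7 → 8 → 9 → 10

Answer: 10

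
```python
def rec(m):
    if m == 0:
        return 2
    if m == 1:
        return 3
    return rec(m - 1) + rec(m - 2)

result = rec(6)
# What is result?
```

Build up from base cases: rec(0)=2, rec(1)=3, rec(2)=5, rec(3)=8, rec(4)=13, rec(5)=21, rec(6)=34

Answer: 34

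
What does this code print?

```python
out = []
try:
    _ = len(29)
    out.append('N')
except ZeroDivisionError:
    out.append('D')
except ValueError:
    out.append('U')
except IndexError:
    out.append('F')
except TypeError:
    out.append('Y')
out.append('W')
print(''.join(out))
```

Execution trace: 'Y' (except TypeError) → 'W' (after the try/except). Output: YW

Answer: YW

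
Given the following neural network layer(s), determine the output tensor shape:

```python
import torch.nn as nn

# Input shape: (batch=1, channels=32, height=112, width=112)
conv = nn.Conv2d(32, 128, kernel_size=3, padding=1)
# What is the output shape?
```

Input: (1, 32, 112, 112) -> Output: (1, 128, 112, 112)

Answer: (1, 128, 112, 112)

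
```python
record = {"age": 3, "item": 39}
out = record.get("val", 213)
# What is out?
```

Trace:
`record = {"age": 3, "item": 39}` → record = {'age': 3, 'item': 39}
`out = record.get("val", 213)` → out = 213
So out = 213

Answer: 213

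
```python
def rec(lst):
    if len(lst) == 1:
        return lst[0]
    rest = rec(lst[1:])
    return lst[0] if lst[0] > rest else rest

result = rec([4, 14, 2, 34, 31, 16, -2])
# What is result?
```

Recursive max over [4, 14, 2, 34, 31, 16, -2] = 34

Answer: 34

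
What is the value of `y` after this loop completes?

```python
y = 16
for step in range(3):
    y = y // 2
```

Halve 3 times: 16 // 2^3 = 2
`y` takes the values: 16 → 8 → 4 → 2

Answer: 2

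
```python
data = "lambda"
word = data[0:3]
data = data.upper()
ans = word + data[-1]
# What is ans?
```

Trace:
`data = "lambda"` → data = 'lambda'
`word = data[0:3]` → word = 'lam'
`data = data.upper()` → data = 'LAMBDA'
`ans = word + data[-1]` → ans = 'lamA'
So ans = 'lamA'

Answer: 'lamA'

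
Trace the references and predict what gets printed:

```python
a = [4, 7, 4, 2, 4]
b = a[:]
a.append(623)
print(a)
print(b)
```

Key concept: slice [:] creates copy.
Step by step:
`a = [4, 7, 4, 2, 4]` → a = [4, 7, 4, 2, 4]
`b = a[:]` → b = [4, 7, 4, 2, 4]
`a.append(623)` → a = [4, 7, 4, 2, 4, 623]
`print(a)` → prints [4, 7, 4, 2, 4, 623]
`print(b)` → prints [4, 7, 4, 2, 4]

Answer:
[4, 7, 4, 2, 4, 623]
[4, 7, 4, 2, 4]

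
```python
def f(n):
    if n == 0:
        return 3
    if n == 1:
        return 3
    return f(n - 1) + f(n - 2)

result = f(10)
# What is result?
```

Build up from base cases: f(0)=3, f(1)=3, f(2)=6, f(3)=9, f(4)=15, f(5)=24, f(6)=39, ..., f(10)=267

Answer: 267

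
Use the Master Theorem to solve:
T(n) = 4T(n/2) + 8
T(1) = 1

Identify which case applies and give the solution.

a=4, b=2, f(n)=8. log_2(4) = 2. Since c=0 < 2, Case 1 applies: T(n) = Θ(n^log_b(a)) = O(n^2).

Answer: O(n^2) - Case 1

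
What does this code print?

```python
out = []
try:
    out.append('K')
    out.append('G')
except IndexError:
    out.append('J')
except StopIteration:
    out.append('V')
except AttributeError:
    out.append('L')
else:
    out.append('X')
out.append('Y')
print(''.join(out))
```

Execution trace: 'K' (try body) → 'G' (try body, no exception) → 'X' (else) → 'Y' (after the try/except). Output: KGXY

Answer: KGXY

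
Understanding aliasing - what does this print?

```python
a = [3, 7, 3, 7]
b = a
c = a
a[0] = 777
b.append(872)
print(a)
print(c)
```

Key concept: multiple aliases.
Step by step:
`a = [3, 7, 3, 7]` → a = [3, 7, 3, 7]
`b = a` → b = [3, 7, 3, 7] (same object as a)
`c = a` → c = [3, 7, 3, 7] (same object as a, b)
`a[0] = 777` → a = [777, 7, 3, 7] (same object as b, c); b = [777, 7, 3, 7] (same object as a, c); c = [777, 7, 3, 7] (same object as a, b)
`b.append(872)` → a = [777, 7, 3, 7, 872] (same object as b, c); b = [777, 7, 3, 7, 872] (same object as a, c); c = [777, 7, 3, 7, 872] (same object as a, b)
`print(a)` → prints [777, 7, 3, 7, 872]
`print(c)` → prints [777, 7, 3, 7, 872]

Answer:
[777, 7, 3, 7, 872]
[777, 7, 3, 7, 872]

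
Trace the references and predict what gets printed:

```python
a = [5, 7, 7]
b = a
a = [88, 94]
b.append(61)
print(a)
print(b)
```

Key concept: rebinding vs mutation: a is rebound to a new list, b still points at the original.
Step by step:
`a = [5, 7, 7]` → a = [5, 7, 7]
`b = a` → b = [5, 7, 7] (same object as a)
`a = [88, 94]` → a = [88, 94]
`b.append(61)` → b = [5, 7, 7, 61]
`print(a)` → prints [88, 94]
`print(b)` → prints [5, 7, 7, 61]

Answer:
[88, 94]
[5, 7, 7, 61]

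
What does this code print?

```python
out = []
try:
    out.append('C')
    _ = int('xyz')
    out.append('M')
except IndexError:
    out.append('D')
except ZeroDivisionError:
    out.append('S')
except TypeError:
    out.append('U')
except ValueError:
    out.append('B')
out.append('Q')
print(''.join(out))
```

Execution trace: 'C' (try body) → 'B' (except ValueError) → 'Q' (after the try/except). Output: CBQ

Answer: CBQ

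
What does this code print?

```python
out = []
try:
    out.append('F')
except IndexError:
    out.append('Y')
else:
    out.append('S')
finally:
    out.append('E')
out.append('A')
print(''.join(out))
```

Execution trace: 'F' (try body, no exception) → 'S' (else) → 'E' (finally) → 'A' (after the try/except). Output: FSEA

Answer: FSEA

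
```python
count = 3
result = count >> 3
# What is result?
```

Trace:
`count = 3` → count = 3
`result = count >> 3` → result = 0
So result = 0

Answer: 0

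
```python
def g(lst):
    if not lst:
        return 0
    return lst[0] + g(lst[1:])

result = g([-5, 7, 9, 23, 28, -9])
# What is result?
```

(-5) + 7 + 9 + 23 + 28 + (-9) + 0 = 53

Answer: 53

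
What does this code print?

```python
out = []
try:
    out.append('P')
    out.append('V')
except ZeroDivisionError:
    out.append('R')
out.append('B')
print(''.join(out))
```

Execution trace: 'P' (try body) → 'V' (try body, no exception) → 'B' (after the try/except). Output: PVB

Answer: PVB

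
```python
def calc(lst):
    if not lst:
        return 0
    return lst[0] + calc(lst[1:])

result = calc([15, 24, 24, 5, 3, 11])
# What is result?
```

15 + 24 + 24 + 5 + 3 + 11 + 0 = 82

Answer: 82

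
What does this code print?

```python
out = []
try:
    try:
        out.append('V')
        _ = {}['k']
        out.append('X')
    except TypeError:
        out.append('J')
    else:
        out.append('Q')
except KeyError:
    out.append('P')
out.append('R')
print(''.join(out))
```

Execution trace: 'V' (try body) → 'P' (outer except KeyError) → 'R' (after the try/except). Output: VPR

Answer: VPR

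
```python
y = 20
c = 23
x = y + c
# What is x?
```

Trace:
`y = 20` → y = 20
`c = 23` → c = 23
`x = y + c` → x = 43
So x = 43

Answer: 43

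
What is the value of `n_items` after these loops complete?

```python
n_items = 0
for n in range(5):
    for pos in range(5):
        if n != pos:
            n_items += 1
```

5² - 5 (exclude diagonal)
`n_items` takes the values: 0 → 1 → 2 → 3 → 4 → 5 → 6 → 7 → 8 → 9 → 10 → 11 → 12 → 13 → 14 → 15 → 16 → 17 → 18 → 19 → 20

Answer: 20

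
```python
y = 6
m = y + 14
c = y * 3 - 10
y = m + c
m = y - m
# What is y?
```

Trace:
`y = 6` → y = 6
`m = y + 14` → m = 20
`c = y * 3 - 10` → c = 8
`y = m + c` → y = 28
`m = y - m` → m = 8
So y = 28

Answer: 28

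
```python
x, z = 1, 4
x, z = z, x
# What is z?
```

Trace:
`x, z = 1, 4` → x = 1; z = 4
`x, z = z, x` → x = 4; z = 1
So z = 1

Answer: 1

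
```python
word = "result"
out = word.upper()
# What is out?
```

Trace:
`word = "result"` → word = 'result'
`out = word.upper()` → out = 'RESULT'
So out = 'RESULT'

Answer: 'RESULT'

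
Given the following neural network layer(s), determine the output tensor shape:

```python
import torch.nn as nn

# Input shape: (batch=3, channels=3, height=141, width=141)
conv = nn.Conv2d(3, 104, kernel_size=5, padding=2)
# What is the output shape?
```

Input: (3, 3, 141, 141) -> Output: (3, 104, 141, 141)

Answer: (3, 104, 141, 141)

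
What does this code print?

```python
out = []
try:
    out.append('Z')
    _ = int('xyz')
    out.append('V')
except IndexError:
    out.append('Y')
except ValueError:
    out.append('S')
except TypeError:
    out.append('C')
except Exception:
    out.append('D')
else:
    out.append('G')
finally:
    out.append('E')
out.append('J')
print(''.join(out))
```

Execution trace: 'Z' (try body) → 'S' (except ValueError) → 'E' (finally) → 'J' (after the try/except). Output: ZSEJ

Answer: ZSEJ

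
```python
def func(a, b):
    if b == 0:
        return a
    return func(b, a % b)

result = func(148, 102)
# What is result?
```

func(148, 102) -> func(102, 46) -> func(46, 10) -> func(10, 6) -> func(6, 4) -> func(4, 2) -> func(2, 0) -> 2

Answer: 2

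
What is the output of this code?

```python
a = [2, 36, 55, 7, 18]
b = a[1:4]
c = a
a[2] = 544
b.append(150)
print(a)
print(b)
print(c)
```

Key concept: slice vs alias.
Step by step:
`a = [2, 36, 55, 7, 18]` → a = [2, 36, 55, 7, 18]
`b = a[1:4]` → b = [36, 55, 7]
`c = a` → c = [2, 36, 55, 7, 18] (same object as a)
`a[2] = 544` → a = [2, 36, 544, 7, 18] (same object as c); c = [2, 36, 544, 7, 18] (same object as a)
`b.append(150)` → b = [36, 55, 7, 150]
`print(a)` → prints [2, 36, 544, 7, 18]
`print(b)` → prints [36, 55, 7, 150]
`print(c)` → prints [2, 36, 544, 7, 18]

Answer:
[2, 36, 544, 7, 18]
[36, 55, 7, 150]
[2, 36, 544, 7, 18]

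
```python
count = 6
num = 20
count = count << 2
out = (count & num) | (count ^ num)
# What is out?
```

Trace:
`count = 6` → count = 6
`num = 20` → num = 20
`count = count << 2` → count = 24
`out = (count & num) | (count ^ num)` → out = 28
So out = 28

Answer: 28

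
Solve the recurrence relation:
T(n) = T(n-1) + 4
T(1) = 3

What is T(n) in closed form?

Unrolling: T(n) = T(1) + 4·(n-1) = 3 + 4(n-1) = 4n - 1.

Answer: T(n) = 4n - 1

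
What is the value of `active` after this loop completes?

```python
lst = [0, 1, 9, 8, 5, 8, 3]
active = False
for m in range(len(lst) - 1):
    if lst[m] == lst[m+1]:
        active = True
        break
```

Check consecutive duplicates in [0, 1, 9, 8, 5, 8, 3]
`active` takes the values: False

Answer: False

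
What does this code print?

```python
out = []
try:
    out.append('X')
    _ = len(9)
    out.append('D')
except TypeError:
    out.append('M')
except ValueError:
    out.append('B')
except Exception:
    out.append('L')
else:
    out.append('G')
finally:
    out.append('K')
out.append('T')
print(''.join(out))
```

Execution trace: 'X' (try body) → 'M' (except TypeError) → 'K' (finally) → 'T' (after the try/except). Output: XMKT

Answer: XMKT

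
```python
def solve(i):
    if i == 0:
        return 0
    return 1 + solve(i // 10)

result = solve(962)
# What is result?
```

Count of digits of 962: 3

Answer: 3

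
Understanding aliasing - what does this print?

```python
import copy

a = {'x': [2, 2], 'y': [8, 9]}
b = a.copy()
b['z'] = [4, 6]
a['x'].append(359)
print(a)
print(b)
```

Key concept: shallow copy of dict with mutable values.
Step by step:
`a = {'x': [2, 2], 'y': [8, 9]}` → a = {'x': [2, 2], 'y': [8, 9]}
`b = a.copy()` → b = {'x': [2, 2], 'y': [8, 9]}
`b['z'] = [4, 6]` → b = {'x': [2, 2], 'y': [8, 9], 'z': [4, 6]}
`a['x'].append(359)` → a = {'x': [2, 2, 359], 'y': [8, 9]}; b = {'x': [2, 2, 359], 'y': [8, 9], 'z': [4, 6]}
`print(a)` → prints {'x': [2, 2, 359], 'y': [8, 9]}
`print(b)` → prints {'x': [2, 2, 359], 'y': [8, 9], 'z': [4, 6]}

Answer:
{'x': [2, 2, 359], 'y': [8, 9]}
{'x': [2, 2, 359], 'y': [8, 9], 'z': [4, 6]}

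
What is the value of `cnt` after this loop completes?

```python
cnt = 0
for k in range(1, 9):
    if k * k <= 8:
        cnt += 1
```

Count numbers where k² ≤ 8
`cnt` takes the values: 0 → 1 → 2

Answer: 2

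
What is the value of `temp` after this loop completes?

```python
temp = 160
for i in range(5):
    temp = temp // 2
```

Halve 5 times: 160 // 2^5 = 5
`temp` takes the values: 160 → 80 → 40 → 20 → 10 → 5

Answer: 5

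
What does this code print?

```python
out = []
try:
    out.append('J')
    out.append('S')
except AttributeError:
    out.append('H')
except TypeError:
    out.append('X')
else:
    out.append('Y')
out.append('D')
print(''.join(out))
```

Execution trace: 'J' (try body) → 'S' (try body, no exception) → 'Y' (else) → 'D' (after the try/except). Output: JSYD

Answer: JSYD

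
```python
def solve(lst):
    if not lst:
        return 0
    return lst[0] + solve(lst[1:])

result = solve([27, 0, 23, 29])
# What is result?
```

27 + 0 + 23 + 29 + 0 = 79

Answer: 79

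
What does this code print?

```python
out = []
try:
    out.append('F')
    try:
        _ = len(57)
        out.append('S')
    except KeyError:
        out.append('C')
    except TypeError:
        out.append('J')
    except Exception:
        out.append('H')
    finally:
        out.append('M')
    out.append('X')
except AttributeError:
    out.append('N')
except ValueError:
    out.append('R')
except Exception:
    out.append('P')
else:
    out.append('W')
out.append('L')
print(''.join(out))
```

Execution trace: 'F' (try body) → 'J' (inner except TypeError) → 'M' (inner finally) → 'X' (try body, no exception) → 'W' (else) → 'L' (after the try/except). Output: FJMXWL

Answer: FJMXWL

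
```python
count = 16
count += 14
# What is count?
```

Trace:
`count = 16` → count = 16
`count += 14` → count = 30
So count = 30

Answer: 30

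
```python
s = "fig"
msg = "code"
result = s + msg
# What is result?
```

Trace:
`s = "fig"` → s = 'fig'
`msg = "code"` → msg = 'code'
`result = s + msg` → result = 'figcode'
So result = 'figcode'

Answer: 'figcode'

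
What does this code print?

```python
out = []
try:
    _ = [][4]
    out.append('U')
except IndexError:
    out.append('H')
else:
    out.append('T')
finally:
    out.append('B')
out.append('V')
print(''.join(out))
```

Execution trace: 'H' (except IndexError) → 'B' (finally) → 'V' (after the try/except). Output: HBV

Answer: HBV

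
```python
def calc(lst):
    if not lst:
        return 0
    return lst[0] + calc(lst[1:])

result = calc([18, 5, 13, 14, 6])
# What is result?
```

18 + 5 + 13 + 14 + 6 + 0 = 56

Answer: 56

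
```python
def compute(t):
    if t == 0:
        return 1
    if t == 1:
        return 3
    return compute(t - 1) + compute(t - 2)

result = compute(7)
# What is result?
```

Build up from base cases: compute(0)=1, compute(1)=3, compute(2)=4, compute(3)=7, compute(4)=11, compute(5)=18, compute(6)=29, ..., compute(7)=47

Answer: 47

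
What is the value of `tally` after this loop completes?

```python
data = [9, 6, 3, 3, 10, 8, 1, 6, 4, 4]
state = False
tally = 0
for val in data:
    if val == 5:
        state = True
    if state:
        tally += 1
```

Count elements after first 5 in [9, 6, 3, 3, 10, 8, 1, 6, 4, 4]
`tally` takes the values: 0

Answer: 0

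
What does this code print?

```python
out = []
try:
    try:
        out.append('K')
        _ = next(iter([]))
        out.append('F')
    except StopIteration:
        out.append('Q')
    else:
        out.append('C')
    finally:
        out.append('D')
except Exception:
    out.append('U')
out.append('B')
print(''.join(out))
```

Execution trace: 'K' (inner try body) → 'Q' (inner except StopIteration) → 'D' (inner finally) → 'B' (after the try/except). Output: KQDB

Answer: KQDB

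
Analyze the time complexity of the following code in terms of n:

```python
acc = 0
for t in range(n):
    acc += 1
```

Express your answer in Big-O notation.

Each loop level contributes: n. Multiplying the contributions gives O(n).

Answer: O(n)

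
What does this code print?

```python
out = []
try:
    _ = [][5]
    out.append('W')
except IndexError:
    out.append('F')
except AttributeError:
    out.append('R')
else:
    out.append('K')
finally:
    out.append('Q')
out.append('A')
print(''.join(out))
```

Execution trace: 'F' (except IndexError) → 'Q' (finally) → 'A' (after the try/except). Output: FQA

Answer: FQA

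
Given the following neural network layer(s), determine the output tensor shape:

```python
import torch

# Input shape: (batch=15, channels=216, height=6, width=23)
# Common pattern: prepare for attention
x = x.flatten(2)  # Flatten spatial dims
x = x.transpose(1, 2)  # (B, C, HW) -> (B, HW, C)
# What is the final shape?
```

Input: (15, 216, 6, 23) -> after flatten(2): (15, 216, 138) -> Output: (15, 138, 216)

Answer: (15, 138, 216)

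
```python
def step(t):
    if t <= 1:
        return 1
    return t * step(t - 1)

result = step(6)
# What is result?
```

step(6) = 6 * 5 * 4 * 3 * 2 * 1 = 720

Answer: 720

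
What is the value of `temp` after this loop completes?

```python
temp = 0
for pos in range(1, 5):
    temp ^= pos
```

XOR of 1 to 4
`temp` takes the values: 0 → 1 → 3 → 0 → 4

Answer: 4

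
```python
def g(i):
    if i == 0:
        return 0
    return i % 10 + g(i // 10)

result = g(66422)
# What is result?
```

Sum of digits of 66422: 2 + 2 + 4 + 6 + 6 = 20

Answer: 20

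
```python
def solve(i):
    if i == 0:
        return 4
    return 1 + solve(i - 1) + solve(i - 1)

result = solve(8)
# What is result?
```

solve(i) = 1 + 2·solve(i-1), solve(0)=4. Closed form: (4+1)·2^8 - 1 = 1279.

Answer: 1279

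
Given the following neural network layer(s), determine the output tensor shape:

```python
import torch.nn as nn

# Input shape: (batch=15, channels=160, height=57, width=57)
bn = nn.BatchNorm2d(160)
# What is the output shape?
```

Input: (15, 160, 57, 57) -> Output: (15, 160, 57, 57)

Answer: (15, 160, 57, 57)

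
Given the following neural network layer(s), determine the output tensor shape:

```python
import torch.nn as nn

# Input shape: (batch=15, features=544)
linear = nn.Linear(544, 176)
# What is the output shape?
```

Input: (15, 544) -> Output: (15, 176)

Answer: (15, 176)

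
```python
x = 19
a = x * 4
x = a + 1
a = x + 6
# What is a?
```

Trace:
`x = 19` → x = 19
`a = x * 4` → a = 76
`x = a + 1` → x = 77
`a = x + 6` → a = 83
So a = 83

Answer: 83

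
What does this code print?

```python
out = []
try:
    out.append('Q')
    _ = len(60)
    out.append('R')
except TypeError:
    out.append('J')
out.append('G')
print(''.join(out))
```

Execution trace: 'Q' (try body) → 'J' (except TypeError) → 'G' (after the try/except). Output: QJG

Answer: QJG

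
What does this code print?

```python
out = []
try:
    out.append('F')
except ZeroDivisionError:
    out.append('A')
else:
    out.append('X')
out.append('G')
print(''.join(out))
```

Execution trace: 'F' (try body, no exception) → 'X' (else) → 'G' (after the try/except). Output: FXG

Answer: FXG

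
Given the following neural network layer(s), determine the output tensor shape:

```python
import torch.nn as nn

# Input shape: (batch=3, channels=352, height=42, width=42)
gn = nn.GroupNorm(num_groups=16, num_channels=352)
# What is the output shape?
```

Input: (3, 352, 42, 42) -> Output: (3, 352, 42, 42)

Answer: (3, 352, 42, 42)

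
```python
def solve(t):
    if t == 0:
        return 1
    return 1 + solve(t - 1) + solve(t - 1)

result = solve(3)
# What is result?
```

solve(t) = 1 + 2·solve(t-1), solve(0)=1. Closed form: (1+1)·2^3 - 1 = 15.

Answer: 15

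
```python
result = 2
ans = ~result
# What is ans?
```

Trace:
`result = 2` → result = 2
`ans = ~result` → ans = -3
So ans = -3

Answer: -3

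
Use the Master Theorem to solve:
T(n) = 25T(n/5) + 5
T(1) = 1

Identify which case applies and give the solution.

a=25, b=5, f(n)=5. log_5(25) = 2. Since c=0 < 2, Case 1 applies: T(n) = Θ(n^log_b(a)) = O(n^2).

Answer: O(n^2) - Case 1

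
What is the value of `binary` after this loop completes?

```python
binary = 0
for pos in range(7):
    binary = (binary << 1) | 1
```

Build 7 consecutive 1-bits: 0b1111111
`binary` takes the values: 0 → 1 → 3 → 7 → 15 → 31 → 63 → 127

Answer: 127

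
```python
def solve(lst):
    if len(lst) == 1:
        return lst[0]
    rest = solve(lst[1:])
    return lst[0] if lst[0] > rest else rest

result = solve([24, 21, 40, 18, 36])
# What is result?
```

Recursive max over [24, 21, 40, 18, 36] = 40

Answer: 40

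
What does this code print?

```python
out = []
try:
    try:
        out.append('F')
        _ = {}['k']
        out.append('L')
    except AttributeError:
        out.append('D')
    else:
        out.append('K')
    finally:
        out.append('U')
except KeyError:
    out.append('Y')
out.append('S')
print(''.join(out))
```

Execution trace: 'F' (try body) → 'U' (finally) → 'Y' (outer except KeyError) → 'S' (after the try/except). Output: FUYS

Answer: FUYS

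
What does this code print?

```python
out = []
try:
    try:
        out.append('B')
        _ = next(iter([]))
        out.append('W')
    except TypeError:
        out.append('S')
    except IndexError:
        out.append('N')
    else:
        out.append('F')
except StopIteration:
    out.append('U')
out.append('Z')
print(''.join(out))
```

Execution trace: 'B' (try body) → 'U' (outer except StopIteration) → 'Z' (after the try/except). Output: BUZ

Answer: BUZ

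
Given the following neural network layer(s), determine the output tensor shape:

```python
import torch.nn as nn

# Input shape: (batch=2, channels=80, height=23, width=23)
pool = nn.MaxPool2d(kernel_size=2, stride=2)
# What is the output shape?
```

Input: (2, 80, 23, 23) -> Output: (2, 80, 11, 11)

Answer: (2, 80, 11, 11)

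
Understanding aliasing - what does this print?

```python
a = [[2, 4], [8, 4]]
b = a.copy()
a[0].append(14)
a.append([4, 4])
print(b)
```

Key concept: shallow copy with nested lists.
Step by step:
`a = [[2, 4], [8, 4]]` → a = [[2, 4], [8, 4]]
`b = a.copy()` → b = [[2, 4], [8, 4]]
`a[0].append(14)` → a = [[2, 4, 14], [8, 4]]; b = [[2, 4, 14], [8, 4]]
`a.append([4, 4])` → a = [[2, 4, 14], [8, 4], [4, 4]]
`print(b)` → prints [[2, 4, 14], [8, 4]]

Answer: [[2, 4, 14], [8, 4]]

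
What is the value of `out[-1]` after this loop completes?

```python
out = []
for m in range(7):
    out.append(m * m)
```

Last element of squares 0 to 6
`out` takes the values: [] → [0] → [0, 1] → [0, 1, 4] → [0, 1, 4, 9] → [0, 1, 4, 9, 16] → [0, 1, 4, 9, 16, 25] → [0, 1, 4, 9, 16, 25, 36]
So `out[-1]` = 36

Answer: 36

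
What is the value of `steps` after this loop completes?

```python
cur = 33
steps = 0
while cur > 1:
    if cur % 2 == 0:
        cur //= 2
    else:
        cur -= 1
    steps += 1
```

Steps to reduce 33 to 1
`steps` takes the values: 0 → 1 → 2 → 3 → 4 → 5 → 6

Answer: 6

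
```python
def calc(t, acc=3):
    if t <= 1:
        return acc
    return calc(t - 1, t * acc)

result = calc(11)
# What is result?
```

Accumulator trace (n, acc): (11, 3) -> (10, 33) -> (9, 330) -> (8, 2970) -> (7, 23760) -> (6, 166320) -> (5, 997920) -> (4, 4989600) -> (3, 19958400) -> (2, 59875200) -> (1, 119750400) -> return 119750400

Answer: 119750400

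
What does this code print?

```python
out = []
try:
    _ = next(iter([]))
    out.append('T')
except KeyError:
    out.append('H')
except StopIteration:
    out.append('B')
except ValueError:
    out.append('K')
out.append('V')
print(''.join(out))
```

Execution trace: 'B' (except StopIteration) → 'V' (after the try/except). Output: BV

Answer: BV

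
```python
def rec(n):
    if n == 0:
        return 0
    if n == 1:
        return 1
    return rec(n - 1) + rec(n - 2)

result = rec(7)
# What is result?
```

Build up from base cases: rec(0)=0, rec(1)=1, rec(2)=1, rec(3)=2, rec(4)=3, rec(5)=5, rec(6)=8, ..., rec(7)=13

Answer: 13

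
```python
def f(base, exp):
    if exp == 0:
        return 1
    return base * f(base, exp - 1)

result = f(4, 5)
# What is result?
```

f(4, 5) = 4 * 4 * 4 * 4 * 4 = 1024

Answer: 1024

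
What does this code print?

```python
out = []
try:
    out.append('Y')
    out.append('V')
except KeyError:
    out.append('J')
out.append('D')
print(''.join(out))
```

Execution trace: 'Y' (try body) → 'V' (try body, no exception) → 'D' (after the try/except). Output: YVD

Answer: YVD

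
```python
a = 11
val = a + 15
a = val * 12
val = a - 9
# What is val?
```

Trace:
`a = 11` → a = 11
`val = a + 15` → val = 26
`a = val * 12` → a = 312
`val = a - 9` → val = 303
So val = 303

Answer: 303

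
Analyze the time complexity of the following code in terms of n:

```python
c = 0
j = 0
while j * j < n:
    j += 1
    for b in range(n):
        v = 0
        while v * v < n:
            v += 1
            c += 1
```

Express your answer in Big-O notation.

Each loop level contributes: √n × n × √n. Multiplying the contributions gives O(n^2).

Answer: O(n^2)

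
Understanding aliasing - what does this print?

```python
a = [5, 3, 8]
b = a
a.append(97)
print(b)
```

Key concept: basic list aliasing.
Step by step:
`a = [5, 3, 8]` → a = [5, 3, 8]
`b = a` → b = [5, 3, 8] (same object as a)
`a.append(97)` → a = [5, 3, 8, 97] (same object as b); b = [5, 3, 8, 97] (same object as a)
`print(b)` → prints [5, 3, 8, 97]

Answer: [5, 3, 8, 97]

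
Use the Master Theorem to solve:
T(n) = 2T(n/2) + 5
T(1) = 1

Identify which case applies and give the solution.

a=2, b=2, f(n)=5. log_2(2) = 1. Since c=0 < 1, Case 1 applies: T(n) = Θ(n^log_b(a)) = O(n).

Answer: O(n) - Case 1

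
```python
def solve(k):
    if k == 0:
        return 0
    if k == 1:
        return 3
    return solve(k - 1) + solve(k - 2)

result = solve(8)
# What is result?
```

Build up from base cases: solve(0)=0, solve(1)=3, solve(2)=3, solve(3)=6, solve(4)=9, solve(5)=15, solve(6)=24, ..., solve(8)=63

Answer: 63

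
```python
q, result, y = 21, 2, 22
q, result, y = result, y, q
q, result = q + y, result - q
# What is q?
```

Trace:
`q, result, y = 21, 2, 22` → q = 21; result = 2; y = 22
`q, result, y = result, y, q` → q = 2; result = 22; y = 21
`q, result = q + y, result - q` → q = 23; result = 20
So q = 23

Answer: 23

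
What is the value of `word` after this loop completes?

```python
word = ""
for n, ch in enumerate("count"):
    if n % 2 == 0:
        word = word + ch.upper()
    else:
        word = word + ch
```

Uppercase even positions in 'count'
`word` takes the values: "" → "C" → "Co" → "CoU" → "CoUn" → "CoUnT"

Answer: "CoUnT"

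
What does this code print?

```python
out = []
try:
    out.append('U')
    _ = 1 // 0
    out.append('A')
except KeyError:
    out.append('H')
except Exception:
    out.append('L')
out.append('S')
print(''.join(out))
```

Execution trace: 'U' (try body) → 'L' (except Exception) → 'S' (after the try/except). Output: ULS

Answer: ULS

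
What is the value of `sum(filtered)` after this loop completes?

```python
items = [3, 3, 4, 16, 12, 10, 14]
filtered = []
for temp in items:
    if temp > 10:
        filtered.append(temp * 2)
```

Sum of doubled values > 10
`filtered` takes the values: [] → [32] → [32, 24] → [32, 24, 28]
So `sum(filtered)` = 84

Answer: 84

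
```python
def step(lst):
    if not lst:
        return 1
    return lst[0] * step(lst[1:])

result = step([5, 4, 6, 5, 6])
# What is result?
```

Product over [5, 4, 6, 5, 6] = 5 * 4 * 6 * 5 * 6 = 3600

Answer: 3600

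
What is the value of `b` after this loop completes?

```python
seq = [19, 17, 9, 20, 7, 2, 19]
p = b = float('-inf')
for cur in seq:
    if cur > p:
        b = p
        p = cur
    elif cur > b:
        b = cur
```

Second largest (with repeats) in [19, 17, 9, 20, 7, 2, 19]
`b` takes the values: -inf → 17 → 19

Answer: 19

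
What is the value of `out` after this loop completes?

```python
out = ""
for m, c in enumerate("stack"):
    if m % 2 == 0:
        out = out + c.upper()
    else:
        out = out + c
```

Uppercase even positions in 'stack'
`out` takes the values: "" → "S" → "St" → "StA" → "StAc" → "StAcK"

Answer: "StAcK"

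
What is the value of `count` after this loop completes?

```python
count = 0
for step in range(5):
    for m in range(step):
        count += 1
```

Triangle number: 0+1+2+...+4
`count` takes the values: 0 → 1 → 2 → 3 → 4 → 5 → 6 → 7 → 8 → 9 → 10

Answer: 10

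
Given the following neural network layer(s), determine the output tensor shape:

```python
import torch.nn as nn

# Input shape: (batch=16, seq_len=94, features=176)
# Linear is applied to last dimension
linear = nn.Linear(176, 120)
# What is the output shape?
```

Input: (16, 94, 176) -> Output: (16, 94, 120)

Answer: (16, 94, 120)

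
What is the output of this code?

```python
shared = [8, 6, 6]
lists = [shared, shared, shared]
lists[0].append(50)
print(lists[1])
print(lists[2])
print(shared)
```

Key concept: list of same reference.
Step by step:
`shared = [8, 6, 6]` → shared = [8, 6, 6]
`lists = [shared, shared, shared]` → lists = [[8, 6, 6], [8, 6, 6], [8, 6, 6]]
`lists[0].append(50)` → shared = [8, 6, 6, 50]; lists = [[8, 6, 6, 50], [8, 6, 6, 50], [8, 6, 6, 50]]
`print(lists[1])` → prints [8, 6, 6, 50]
`print(lists[2])` → prints [8, 6, 6, 50]
`print(shared)` → prints [8, 6, 6, 50]

Answer:
[8, 6, 6, 50]
[8, 6, 6, 50]
[8, 6, 6, 50]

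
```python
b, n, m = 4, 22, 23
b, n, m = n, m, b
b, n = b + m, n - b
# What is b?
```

Trace:
`b, n, m = 4, 22, 23` → b = 4; n = 22; m = 23
`b, n, m = n, m, b` → b = 22; n = 23; m = 4
`b, n = b + m, n - b` → b = 26; n = 1
So b = 26

Answer: 26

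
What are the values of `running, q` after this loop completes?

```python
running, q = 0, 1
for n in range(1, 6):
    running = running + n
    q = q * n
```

Sum and factorial of 1 to 5
`running, q` takes the values: (0, 1) → (1, 1) → (3, 1) → (3, 2) → (6, 2) → (6, 6) → (10, 6) → (10, 24) → (15, 24) → (15, 120)

Answer: 15, 120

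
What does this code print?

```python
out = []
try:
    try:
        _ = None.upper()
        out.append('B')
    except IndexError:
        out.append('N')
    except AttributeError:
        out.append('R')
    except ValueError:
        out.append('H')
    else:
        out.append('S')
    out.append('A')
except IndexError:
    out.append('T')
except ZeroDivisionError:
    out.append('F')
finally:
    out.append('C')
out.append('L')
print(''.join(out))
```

Execution trace: 'R' (inner except AttributeError) → 'A' (try body, no exception) → 'C' (finally) → 'L' (after the try/except). Output: RACL

Answer: RACL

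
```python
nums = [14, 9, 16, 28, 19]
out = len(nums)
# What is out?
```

Trace:
`nums = [14, 9, 16, 28, 19]` → nums = [14, 9, 16, 28, 19]
`out = len(nums)` → out = 5
So out = 5

Answer: 5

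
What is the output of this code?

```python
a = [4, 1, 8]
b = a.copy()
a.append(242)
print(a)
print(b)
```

Key concept: list.copy() creates independent copy.
Step by step:
`a = [4, 1, 8]` → a = [4, 1, 8]
`b = a.copy()` → b = [4, 1, 8]
`a.append(242)` → a = [4, 1, 8, 242]
`print(a)` → prints [4, 1, 8, 242]
`print(b)` → prints [4, 1, 8]

Answer:
[4, 1, 8, 242]
[4, 1, 8]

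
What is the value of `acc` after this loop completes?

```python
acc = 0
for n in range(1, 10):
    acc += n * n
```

Sum of squares 1² to 9² = 285
`acc` takes the values: 0 → 1 → 5 → 14 → 30 → 55 → 91 → 140 → 204 → 285

Answer: 285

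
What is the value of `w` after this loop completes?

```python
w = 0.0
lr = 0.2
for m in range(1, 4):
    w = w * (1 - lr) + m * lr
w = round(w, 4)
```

Moving average with lr=0.2
`w` takes the values: 0.0 → 0.2 → 0.56 → 1.048

Answer: 1.048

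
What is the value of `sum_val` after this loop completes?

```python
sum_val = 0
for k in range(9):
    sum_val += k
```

Sum of 0 to 8 = 36
`sum_val` takes the values: 0 → 1 → 3 → 6 → 10 → 15 → 21 → 28 → 36

Answer: 36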